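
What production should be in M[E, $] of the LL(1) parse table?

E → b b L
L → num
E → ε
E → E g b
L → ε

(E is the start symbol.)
To find M[E, $], we find productions for E where $ is in the predict set (PREDICT(N → α) = (FIRST(α) \ {ε}) ∪ (FOLLOW(N) if α ⇒* ε)).

Relevant sets:
  FIRST(E) = { 'b', 'g', ε }
  FOLLOW(E) = { $, 'g' }

E → b b L: PREDICT = { 'b' }
E → ε: PREDICT = { $, 'g' }
  $ is in predict set, so this production goes in M[E, $]
E → E g b: PREDICT = { 'b', 'g' }

M[E, $] = E → ε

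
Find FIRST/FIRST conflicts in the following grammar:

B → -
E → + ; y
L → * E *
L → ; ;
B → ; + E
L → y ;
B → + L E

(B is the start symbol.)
No FIRST/FIRST conflicts.

Productions for B:
  B → -: FIRST = { '-' }
  B → ; + E: FIRST = { ';' }
  B → + L E: FIRST = { '+' }
Productions for L:
  L → * E *: FIRST = { '*' }
  L → ; ;: FIRST = { ';' }
  L → y ;: FIRST = { 'y' }
E has only one production, so no FIRST/FIRST conflict is possible there.

All alternatives of each non-terminal have pairwise disjoint FIRST sets.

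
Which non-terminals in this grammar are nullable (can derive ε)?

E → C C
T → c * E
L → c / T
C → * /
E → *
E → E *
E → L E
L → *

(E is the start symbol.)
None

There are no ε-productions, so no non-terminal can derive ε.
No non-terminals are nullable.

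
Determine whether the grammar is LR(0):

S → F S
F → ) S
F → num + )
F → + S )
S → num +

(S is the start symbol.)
No. Shift-reduce conflict between [S → num + .] and [F → num + . )]

Augment with S' → S and build the canonical LR(0) collection (I0 = CLOSURE({[S' → . S]}), then GOTO on every symbol after a dot until no new states appear). It has 12 states:
  I0: { [F → . ) S], [F → . + S )], [F → . num + )], [S → . F S], [S → . num +], [S' → . S] }  — shift
  I1: { [F → ) . S], [F → . ) S], [F → . + S )], [F → . num + )], [S → . F S], [S → . num +] }  — shift
  I2: { [F → + . S )], [F → . ) S], [F → . + S )], [F → . num + )], [S → . F S], [S → . num +] }  — shift
  I3: { [F → . ) S], [F → . + S )], [F → . num + )], [S → . F S], [S → . num +], [S → F . S] }  — shift
  I4: { [S' → S .] }  — accept
  I5: { [F → num . + )], [S → num . +] }  — shift
  I6: { [F → num + . )], [S → num + .] }  — shift, reduce
  I7: { [F → num + ) .] }  — reduce
  I8: { [S → F S .] }  — reduce
  I9: { [F → + S . )] }  — shift
  I10: { [F → + S ) .] }  — reduce
  I11: { [F → ) S .] }  — reduce

Conflict in state I6:
  Shift-reduce conflict between [S → num + .] and [F → num + . )]
So the grammar is NOT LR(0).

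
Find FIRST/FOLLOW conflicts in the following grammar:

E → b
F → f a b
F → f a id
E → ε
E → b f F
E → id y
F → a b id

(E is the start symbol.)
Nullable non-terminals: E.

E: nullable alternative(s) E → ε; FOLLOW(E) = { $ }
  E → b: FIRST \ {ε} = { 'b' } — disjoint from FOLLOW(E)
  E → ε: FIRST \ {ε} = { } — this is the only nullable alternative, skip
  E → b f F: FIRST \ {ε} = { 'b' } — disjoint from FOLLOW(E)
  E → id y: FIRST \ {ε} = { 'id' } — disjoint from FOLLOW(E)

F has no nullable alternative, so no FIRST/FOLLOW check is needed there.

No FIRST/FOLLOW conflicts found.

Answer: No FIRST/FOLLOW conflicts.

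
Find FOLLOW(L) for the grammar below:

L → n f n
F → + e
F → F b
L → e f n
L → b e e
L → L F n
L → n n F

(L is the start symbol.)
{ $, '+' }

To compute FOLLOW(L), find every occurrence of L on a right-hand side N → α L β: add FIRST(β) \ {ε}, and if β is empty or nullable also add FOLLOW(N). Iterate to a fixed point.

L is the start symbol, so $ ∈ FOLLOW(L).
In L → L F n: L is followed by F n, add FIRST(F n) \ {ε} = { '+' }

Taking the union: FOLLOW(L) = { $, '+' }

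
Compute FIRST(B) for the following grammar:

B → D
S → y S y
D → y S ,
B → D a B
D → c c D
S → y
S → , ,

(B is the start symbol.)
To compute FIRST(B), examine every production with B on the left-hand side, reading each right-hand side left to right until a non-nullable symbol is reached.

FIRST sets of the other non-terminals involved (by the same procedure, iterated to a fixed point):
  FIRST(D) = { 'c', 'y' }

From B → D:
  - D is a non-terminal: add FIRST(D) \ {ε} = { 'c', 'y' }
    D is not nullable, so stop
From B → D a B:
  - D is a non-terminal: add FIRST(D) \ {ε} = { 'c', 'y' }
    D is not nullable, so stop

Collecting: FIRST(B) = { 'c', 'y' }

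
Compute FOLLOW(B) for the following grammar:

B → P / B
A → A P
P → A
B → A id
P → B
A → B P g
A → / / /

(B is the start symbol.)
To compute FOLLOW(B), find every occurrence of B on a right-hand side N → α B β: add FIRST(β) \ {ε}, and if β is empty or nullable also add FOLLOW(N). Iterate to a fixed point.

B is the start symbol, so $ ∈ FOLLOW(B).
In B → P / B: B is at the end; this adds FOLLOW(B) to itself — nothing new
In P → B: B is at the end, add FOLLOW(P)
In A → B P g: B is followed by P g, add FIRST(P g) \ {ε} = { '/' }

The FOLLOW sets referred to above (computed the same way, to a fixed point):
  FOLLOW(P) = { '/', 'g', 'id' }

Taking the union: FOLLOW(B) = { $, '/', 'g', 'id' }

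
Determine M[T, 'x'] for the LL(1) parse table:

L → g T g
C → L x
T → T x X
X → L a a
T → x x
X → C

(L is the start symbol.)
T → T x X, T → x x

To find M[T, 'x'], we find productions for T where 'x' is in the predict set (PREDICT(N → α) = (FIRST(α) \ {ε}) ∪ (FOLLOW(N) if α ⇒* ε)).

Relevant sets:
  FIRST(T) = { 'x' }

T → T x X: PREDICT = { 'x' }
  'x' is in predict set, so this production goes in M[T, 'x']
T → x x: PREDICT = { 'x' }
  'x' is in predict set, so this production goes in M[T, 'x']

M[T, 'x'] = T → T x X, T → x x  (a multiply-defined cell — the grammar is not LL(1))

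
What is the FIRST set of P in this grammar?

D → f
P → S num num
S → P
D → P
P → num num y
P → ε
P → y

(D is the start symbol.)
{ 'num', 'y', ε }

To compute FIRST(P), examine every production with P on the left-hand side, reading each right-hand side left to right until a non-nullable symbol is reached.

FIRST sets of the other non-terminals involved (by the same procedure, iterated to a fixed point):
  FIRST(S) = { 'num', 'y', ε }

From P → S num num:
  - S is a non-terminal: add FIRST(S) \ {ε} = { 'num', 'y' }
    S is nullable, so continue to the next symbol
  - num is a terminal: add 'num' and stop
From P → num num y:
  - num is a terminal: add 'num' and stop
From P → ε:
  - ε-production, so ε ∈ FIRST(P)
From P → y:
  - y is a terminal: add 'y' and stop

Collecting: FIRST(P) = { 'num', 'y', ε }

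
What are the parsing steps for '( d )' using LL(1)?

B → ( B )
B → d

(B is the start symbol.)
LL(1) parsing maintains a stack (initially the start symbol over $) and the input. At each step: if the stack top is a terminal, match it against the current input token; if it is a non-terminal N, replace it with the RHS of M[N, lookahead] (the unique production whose predict set contains the lookahead).

Stack is shown with the top on the left.

Stack    Input    Action
------------------------
B $      ( d ) $  output B → ( B )
( B ) $  ( d ) $  match '('
B ) $    d ) $    output B → d
d ) $    d ) $    match 'd'
) $      ) $      match ')'
$        $        accept

The string is accepted.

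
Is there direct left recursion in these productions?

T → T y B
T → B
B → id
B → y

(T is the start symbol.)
Direct left recursion occurs when N → N α for some non-terminal N (the right-hand side begins with the left-hand side itself).

T → T y B: LEFT RECURSIVE (starts with T)
T → B: starts with B
B → id: starts with id
B → y: starts with y

The grammar has direct left recursion on: T.

Answer: Yes, T is left-recursive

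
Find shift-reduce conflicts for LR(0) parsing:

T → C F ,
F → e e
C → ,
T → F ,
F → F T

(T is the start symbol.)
No shift-reduce conflicts

A shift-reduce conflict occurs when an LR(0) state has both:
  - a complete (reduce) item [A → α .] (dot at the end), and
  - a shift item [B → β . c γ] (dot before a terminal).

Augment with T' → T and build the canonical LR(0) collection (I0 = CLOSURE({[T' → . T]}), then GOTO on every symbol after a dot until no new states appear). It has 11 states:
  I0: { [C → . ,], [F → . F T], [F → . e e], [T → . C F ,], [T → . F ,], [T' → . T] }  — shift
  I1: { [C → , .] }  — reduce
  I2: { [F → . F T], [F → . e e], [T → C . F ,] }  — shift
  I3: { [C → . ,], [F → . F T], [F → . e e], [F → F . T], [T → . C F ,], [T → . F ,], [T → F . ,] }  — shift
  I4: { [T' → T .] }  — accept
  I5: { [F → e . e] }  — shift
  I6: { [F → e e .] }  — reduce
  I7: { [C → , .], [T → F , .] }  — 2 reduces
  I8: { [F → F T .] }  — reduce
  I9: { [C → . ,], [F → . F T], [F → . e e], [F → F . T], [T → . C F ,], [T → . F ,], [T → C F . ,] }  — shift
  I10: { [C → , .], [T → C F , .] }  — 2 reduces

No state contains both a complete item and a shift item.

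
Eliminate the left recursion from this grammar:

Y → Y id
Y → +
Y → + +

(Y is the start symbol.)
Y is directly left-recursive. The standard transformation for
  A → A α₁ | ... | A α_m | β₁ | ... | β_n
is
  A  → β₁ A' | ... | β_n A'
  A' → α₁ A' | ... | α_m A' | ε

Y → + becomes Y → + Y'
Y → + + becomes Y → + + Y'
Y → Y id becomes Y' → id Y'
Add Y' → ε

Resulting grammar:
Y → + Y'
Y → + + Y'
Y' → id Y'
Y' → ε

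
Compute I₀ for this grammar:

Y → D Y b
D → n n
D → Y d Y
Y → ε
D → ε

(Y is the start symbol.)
{ [D → . Y d Y], [D → . n n], [D → .], [Y → . D Y b], [Y → .], [Y' → . Y] }

First, augment the grammar with Y' → Y
I₀ = CLOSURE({ [Y' → . Y] }):
  [Y' → . Y] has the dot before Y: add [Y → . D Y b], [Y → .]
  [Y → . D Y b] has the dot before D: add [D → . n n], [D → . Y d Y], [D → .]
No further items can be added.

I₀ = { [D → . Y d Y], [D → . n n], [D → .], [Y → . D Y b], [Y → .], [Y' → . Y] }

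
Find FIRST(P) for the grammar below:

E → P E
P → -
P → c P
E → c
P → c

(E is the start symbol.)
{ '-', 'c' }

To compute FIRST(P), examine every production with P on the left-hand side, reading each right-hand side left to right until a non-nullable symbol is reached.

From P → -:
  - '-' is a terminal: add '-' and stop
From P → c P:
  - c is a terminal: add 'c' and stop
From P → c:
  - c is a terminal: add 'c' and stop

Collecting: FIRST(P) = { '-', 'c' }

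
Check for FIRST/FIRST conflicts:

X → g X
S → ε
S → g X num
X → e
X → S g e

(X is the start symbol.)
Yes. X → g X / X → S g e on { 'g' }

FIRST sets of the non-terminals at (or reachable through a nullable prefix from) the front of some alternative:
  FIRST(S) = { 'g', ε }

Productions for X:
  X → g X: FIRST = { 'g' }
  X → e: FIRST = { 'e' }
  X → S g e: FIRST = { 'g' }
Productions for S:
  S → ε: FIRST = { ε }
  S → g X num: FIRST = { 'g' }

Conflict for X: X → g X and X → S g e
  Overlap: { 'g' }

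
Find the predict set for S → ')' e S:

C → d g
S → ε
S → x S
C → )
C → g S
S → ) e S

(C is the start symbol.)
{ ')' }

PREDICT(S → ')' e S) = (FIRST(RHS) \ {ε}) ∪ (FOLLOW(S) if ε ∈ FIRST(RHS), i.e. RHS ⇒* ε)
FIRST(')' e S) = { ')' }
ε ∉ FIRST(')' e S), so FOLLOW(S) is not added.
PREDICT(S → ')' e S) = { ')' }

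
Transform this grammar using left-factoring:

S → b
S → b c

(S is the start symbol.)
S → b S'
S' → ε
S' → c

Left-factoring transforms A → αβ₁ | αβ₂ into A → αA' and A' → β₁ | β₂
(α is the longest common prefix among the alternatives). Repeat until
no nonterminal has two alternatives with a common prefix.

Round 1: S has alternatives sharing prefix 'b'. Introduce S': S → b S'
  Add: S' → ε
  Add: S' → c

No remaining common prefixes — done.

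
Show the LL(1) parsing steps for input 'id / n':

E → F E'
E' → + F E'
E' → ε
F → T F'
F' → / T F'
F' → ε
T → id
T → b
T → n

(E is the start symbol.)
Stack is shown with the top on the left.

Stack        Input     Action
-----------------------------
E $          id / n $  output E → F E'
F E' $       id / n $  output F → T F'
T F' E' $    id / n $  output T → id
id F' E' $   id / n $  match 'id'
F' E' $      / n $     output F' → / T F'
/ T F' E' $  / n $     match '/'
T F' E' $    n $       output T → n
n F' E' $    n $       match 'n'
F' E' $      $         output F' → ε
E' $         $         output E' → ε
$            $         accept

The string is accepted.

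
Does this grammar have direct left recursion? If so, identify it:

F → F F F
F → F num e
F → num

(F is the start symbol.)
Yes, F is left-recursive

Direct left recursion occurs when N → N α for some non-terminal N (the right-hand side begins with the left-hand side itself).

F → F F F: LEFT RECURSIVE (starts with F)
F → F num e: LEFT RECURSIVE (starts with F)
F → num: starts with num

The grammar has direct left recursion on: F.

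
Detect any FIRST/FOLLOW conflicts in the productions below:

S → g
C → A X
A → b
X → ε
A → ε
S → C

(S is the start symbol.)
Nullable non-terminals: A, C, S, X.
FIRST sets used below: FIRST(C) = { 'b', ε }

A: nullable alternative(s) A → ε; FOLLOW(A) = { $ }
  A → b: FIRST \ {ε} = { 'b' } — disjoint from FOLLOW(A)
  A → ε: FIRST \ {ε} = { } — this is the only nullable alternative, skip
C has a nullable alternative but only one production, so nothing to check.

S: nullable alternative(s) S → C; FOLLOW(S) = { $ }
  S → g: FIRST \ {ε} = { 'g' } — disjoint from FOLLOW(S)
  S → C: FIRST \ {ε} = { 'b' } — this is the only nullable alternative, skip
X has a nullable alternative but only one production, so nothing to check.

No FIRST/FOLLOW conflicts found.

Answer: No FIRST/FOLLOW conflicts.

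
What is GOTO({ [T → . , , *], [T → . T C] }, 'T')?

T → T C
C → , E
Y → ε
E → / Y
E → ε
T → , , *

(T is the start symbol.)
GOTO(I, 'T') = CLOSURE({ [A → αX.β] : [A → α.Xβ] ∈ I, X = 'T' })

Items with dot before 'T', with the dot advanced:
  [T → . T C] → [T → T . C]
Closure of the advanced items:
  [T → T . C] has the dot before C: add [C → . , E]

GOTO = { [C → . , E], [T → T . C] }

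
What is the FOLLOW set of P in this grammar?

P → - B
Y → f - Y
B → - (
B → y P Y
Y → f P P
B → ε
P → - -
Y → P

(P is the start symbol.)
P is the start symbol, so $ ∈ FOLLOW(P).
In B → y P Y: P is followed by Y, add FIRST(Y) \ {ε} = { '-', 'f' }
In Y → f P P: P is followed by P, add FIRST(P) \ {ε} = { '-' }
In Y → f P P: P is at the end, add FOLLOW(Y)
In Y → P: P is at the end, add FOLLOW(Y)

The FOLLOW sets referred to above (computed the same way, to a fixed point):
  FOLLOW(Y) = { $, '-', 'f' }

Taking the union: FOLLOW(P) = { $, '-', 'f' }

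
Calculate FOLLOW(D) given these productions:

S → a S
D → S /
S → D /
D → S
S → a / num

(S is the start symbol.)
To compute FOLLOW(D), find every occurrence of D on a right-hand side N → α D β: add FIRST(β) \ {ε}, and if β is empty or nullable also add FOLLOW(N). Iterate to a fixed point.

In S → D /: D is followed by '/', add FIRST('/') \ {ε} = { '/' }

Taking the union: FOLLOW(D) = { '/' }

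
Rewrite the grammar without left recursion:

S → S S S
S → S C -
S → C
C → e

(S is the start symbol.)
S is directly left-recursive. The standard transformation for
  A → A α₁ | ... | A α_m | β₁ | ... | β_n
is
  A  → β₁ A' | ... | β_n A'
  A' → α₁ A' | ... | α_m A' | ε

S → C becomes S → C S'
S → S S S becomes S' → S S S'
S → S C - becomes S' → C - S'
Add S' → ε

Productions for other non-terminals are unchanged:
  C → e

Resulting grammar:
S → C S'
S' → S S S'
S' → C - S'
S' → ε
C → e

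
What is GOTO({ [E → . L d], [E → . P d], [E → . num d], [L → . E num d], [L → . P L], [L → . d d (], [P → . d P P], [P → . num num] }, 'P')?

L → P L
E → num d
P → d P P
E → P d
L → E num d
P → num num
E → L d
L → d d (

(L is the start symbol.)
{ [E → . L d], [E → . P d], [E → . num d], [E → P . d], [L → . E num d], [L → . P L], [L → . d d (], [L → P . L], [P → . d P P], [P → . num num] }

GOTO(I, 'P') = CLOSURE({ [A → αX.β] : [A → α.Xβ] ∈ I, X = 'P' })

Items with dot before 'P', with the dot advanced:
  [E → . P d] → [E → P . d]
  [L → . P L] → [L → P . L]
Closure of the advanced items:
  [L → P . L] has the dot before L: add [L → . P L], [L → . E num d], [L → . d d (]
  [L → . P L] has the dot before P: add [P → . d P P], [P → . num num]
  [L → . E num d] has the dot before E: add [E → . num d], [E → . P d], [E → . L d]

GOTO = { [E → . L d], [E → . P d], [E → . num d], [E → P . d], [L → . E num d], [L → . P L], [L → . d d (], [L → P . L], [P → . d P P], [P → . num num] }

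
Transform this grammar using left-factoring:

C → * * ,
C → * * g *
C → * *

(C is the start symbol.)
Left-factoring transforms A → αβ₁ | αβ₂ into A → αA' and A' → β₁ | β₂
(α is the longest common prefix among the alternatives). Repeat until
no nonterminal has two alternatives with a common prefix.

Round 1: C has alternatives sharing prefix '* *'. Introduce C': C → * * C'
  Add: C' → ,
  Add: C' → g *
  Add: C' → ε

No remaining common prefixes — done.

Resulting grammar:
C → * * C'
C' → ,
C' → g *
C' → ε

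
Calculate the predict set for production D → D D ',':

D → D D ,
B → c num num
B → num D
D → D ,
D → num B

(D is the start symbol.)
PREDICT(D → D D ',') = (FIRST(RHS) \ {ε}) ∪ (FOLLOW(D) if ε ∈ FIRST(RHS), i.e. RHS ⇒* ε)
FIRST(D) = { 'num' }
FIRST(D D ',') = { 'num' }
ε ∉ FIRST(D D ','), so FOLLOW(D) is not added.
PREDICT(D → D D ',') = { 'num' }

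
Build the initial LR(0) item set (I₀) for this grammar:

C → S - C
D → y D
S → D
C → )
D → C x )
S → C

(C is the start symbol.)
{ [C → . )], [C → . S - C], [C' → . C], [D → . C x )], [D → . y D], [S → . C], [S → . D] }

First, augment the grammar with C' → C
I₀ = CLOSURE({ [C' → . C] }):
  [C' → . C] has the dot before C: add [C → . S - C], [C → . )]
  [C → . S - C] has the dot before S: add [S → . D], [S → . C]
  [S → . D] has the dot before D: add [D → . y D], [D → . C x )]
No further items can be added.

I₀ = { [C → . )], [C → . S - C], [C' → . C], [D → . C x )], [D → . y D], [S → . C], [S → . D] }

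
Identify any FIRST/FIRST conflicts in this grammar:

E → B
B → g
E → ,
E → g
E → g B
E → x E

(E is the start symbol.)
A FIRST/FIRST conflict occurs when two productions N → α and N → β for the same non-terminal have FIRST(α) ∩ FIRST(β) ≠ ∅ (with ε ∈ FIRST of a nullable right-hand side, so two nullable alternatives also conflict).

FIRST sets of the non-terminals at (or reachable through a nullable prefix from) the front of some alternative:
  FIRST(B) = { 'g' }

Productions for E:
  E → B: FIRST = { 'g' }
  E → ,: FIRST = { ',' }
  E → g: FIRST = { 'g' }
  E → g B: FIRST = { 'g' }
  E → x E: FIRST = { 'x' }
B has only one production, so no FIRST/FIRST conflict is possible there.

Conflict for E: E → B and E → g
  Overlap: { 'g' }
Conflict for E: E → B and E → g B
  Overlap: { 'g' }
Conflict for E: E → g and E → g B
  Overlap: { 'g' }

Answer: Yes. E → B / E → g on { 'g' }; E → B / E → g B on { 'g' }; E → g / E → g B on { 'g' }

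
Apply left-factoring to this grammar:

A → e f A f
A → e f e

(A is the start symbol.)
Left-factoring transforms A → αβ₁ | αβ₂ into A → αA' and A' → β₁ | β₂
(α is the longest common prefix among the alternatives). Repeat until
no nonterminal has two alternatives with a common prefix.

Round 1: A has alternatives sharing prefix 'e f'. Introduce A': A → e f A'
  Add: A' → A f
  Add: A' → e

No remaining common prefixes — done.

Resulting grammar:
A → e f A'
A' → A f
A' → e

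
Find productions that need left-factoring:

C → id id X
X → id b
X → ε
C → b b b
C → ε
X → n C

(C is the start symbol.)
Left-factoring is needed when two productions for the same non-terminal
share a common prefix on the right-hand side.

Productions for C:
  C → id id X
  C → b b b
  C → ε
Productions for X:
  X → id b
  X → ε
  X → n C

No common prefixes found.

Answer: No, left-factoring is not needed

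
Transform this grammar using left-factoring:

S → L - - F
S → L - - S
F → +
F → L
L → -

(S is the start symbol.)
Left-factoring transforms A → αβ₁ | αβ₂ into A → αA' and A' → β₁ | β₂
(α is the longest common prefix among the alternatives). Repeat until
no nonterminal has two alternatives with a common prefix.

Round 1: S has alternatives sharing prefix 'L - -'. Introduce S': S → L - - S'
  Add: S' → F
  Add: S' → S

No remaining common prefixes — done.

Resulting grammar:
S → L - - S'
S' → F
S' → S
F → +
F → L
L → -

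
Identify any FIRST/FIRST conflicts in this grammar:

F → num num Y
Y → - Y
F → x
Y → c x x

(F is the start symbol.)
No FIRST/FIRST conflicts.

Productions for F:
  F → num num Y: FIRST = { 'num' }
  F → x: FIRST = { 'x' }
Productions for Y:
  Y → - Y: FIRST = { '-' }
  Y → c x x: FIRST = { 'c' }

All alternatives of each non-terminal have pairwise disjoint FIRST sets.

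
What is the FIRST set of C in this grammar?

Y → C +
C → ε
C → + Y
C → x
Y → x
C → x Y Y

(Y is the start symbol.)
From C → ε:
  - ε-production, so ε ∈ FIRST(C)
From C → + Y:
  - '+' is a terminal: add '+' and stop
From C → x:
  - x is a terminal: add 'x' and stop
From C → x Y Y:
  - x is a terminal: add 'x' and stop

Collecting: FIRST(C) = { '+', 'x', ε }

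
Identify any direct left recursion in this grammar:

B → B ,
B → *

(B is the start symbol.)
B → B ,: LEFT RECURSIVE (starts with B)
B → *: starts with '*'

The grammar has direct left recursion on: B.

Answer: Yes, B is left-recursive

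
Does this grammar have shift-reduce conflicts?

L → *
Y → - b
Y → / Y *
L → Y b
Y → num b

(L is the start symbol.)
No shift-reduce conflicts

Augment with L' → L and build the canonical LR(0) collection (I0 = CLOSURE({[L' → . L]}), then GOTO on every symbol after a dot until no new states appear). It has 12 states:
  I0: { [L → . *], [L → . Y b], [L' → . L], [Y → . - b], [Y → . / Y *], [Y → . num b] }  — shift
  I1: { [L → * .] }  — reduce
  I2: { [Y → - . b] }  — shift
  I3: { [Y → . - b], [Y → . / Y *], [Y → . num b], [Y → / . Y *] }  — shift
  I4: { [L' → L .] }  — accept
  I5: { [L → Y . b] }  — shift
  I6: { [Y → num . b] }  — shift
  I7: { [Y → num b .] }  — reduce
  I8: { [L → Y b .] }  — reduce
  I9: { [Y → / Y . *] }  — shift
  I10: { [Y → / Y * .] }  — reduce
  I11: { [Y → - b .] }  — reduce

No state contains both a complete item and a shift item.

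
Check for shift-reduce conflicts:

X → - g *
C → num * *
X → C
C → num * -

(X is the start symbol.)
No shift-reduce conflicts

Augment with X' → X and build the canonical LR(0) collection (I0 = CLOSURE({[X' → . X]}), then GOTO on every symbol after a dot until no new states appear). It has 10 states:
  I0: { [C → . num * *], [C → . num * -], [X → . - g *], [X → . C], [X' → . X] }  — shift
  I1: { [X → - . g *] }  — shift
  I2: { [X → C .] }  — reduce
  I3: { [X' → X .] }  — accept
  I4: { [C → num . * *], [C → num . * -] }  — shift
  I5: { [C → num * . *], [C → num * . -] }  — shift
  I6: { [C → num * * .] }  — reduce
  I7: { [C → num * - .] }  — reduce
  I8: { [X → - g . *] }  — shift
  I9: { [X → - g * .] }  — reduce

No state contains both a complete item and a shift item.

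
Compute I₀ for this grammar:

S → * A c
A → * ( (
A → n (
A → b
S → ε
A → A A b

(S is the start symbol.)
First, augment the grammar with S' → S
I₀ = CLOSURE({ [S' → . S] }):
  [S' → . S] has the dot before S: add [S → . * A c], [S → .]
No further items can be added.

I₀ = { [S → . * A c], [S → .], [S' → . S] }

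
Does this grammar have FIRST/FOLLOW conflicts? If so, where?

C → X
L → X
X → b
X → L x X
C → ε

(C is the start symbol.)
A FIRST/FOLLOW conflict occurs when a non-terminal N has a nullable alternative N → β (β ⇒* ε) and another alternative N → α with FIRST(α) ∩ FOLLOW(N) ≠ ∅: on such a lookahead the parser cannot decide between expanding α and letting N vanish via β.

Nullable non-terminals: C.
FIRST sets used below: FIRST(X) = { 'b' }

C: nullable alternative(s) C → ε; FOLLOW(C) = { $ }
  C → X: FIRST \ {ε} = { 'b' } — disjoint from FOLLOW(C)
  C → ε: FIRST \ {ε} = { } — this is the only nullable alternative, skip

L, X have no nullable alternative, so no FIRST/FOLLOW check is needed there.

No FIRST/FOLLOW conflicts found.

Answer: No FIRST/FOLLOW conflicts.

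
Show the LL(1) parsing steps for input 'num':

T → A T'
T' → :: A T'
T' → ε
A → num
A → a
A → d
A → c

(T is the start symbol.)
LL(1) parsing maintains a stack (initially the start symbol over $) and the input. At each step: if the stack top is a terminal, match it against the current input token; if it is a non-terminal N, replace it with the RHS of M[N, lookahead] (the unique production whose predict set contains the lookahead).

Stack is shown with the top on the left.

Stack     Input  Action
-----------------------
T $       num $  output T → A T'
A T' $    num $  output A → num
num T' $  num $  match 'num'
T' $      $      output T' → ε
$         $      accept

The string is accepted.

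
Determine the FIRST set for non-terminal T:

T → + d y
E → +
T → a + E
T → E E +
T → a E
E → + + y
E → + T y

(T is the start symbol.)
{ '+', 'a' }

To compute FIRST(T), examine every production with T on the left-hand side, reading each right-hand side left to right until a non-nullable symbol is reached.

FIRST sets of the other non-terminals involved (by the same procedure, iterated to a fixed point):
  FIRST(E) = { '+' }

From T → + d y:
  - '+' is a terminal: add '+' and stop
From T → a + E:
  - a is a terminal: add 'a' and stop
From T → E E +:
  - E is a non-terminal: add FIRST(E) \ {ε} = { '+' }
    E is not nullable, so stop
From T → a E:
  - a is a terminal: add 'a' and stop

Collecting: FIRST(T) = { '+', 'a' }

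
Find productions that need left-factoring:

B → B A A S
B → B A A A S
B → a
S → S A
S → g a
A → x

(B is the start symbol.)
Yes, B has productions with common prefix 'B A A'

Left-factoring is needed when two productions for the same non-terminal
share a common prefix on the right-hand side.

Productions for B:
  B → B A A S
  B → B A A A S
  B → a
Productions for S:
  S → S A
  S → g a

Found common prefix 'B A A' in productions for B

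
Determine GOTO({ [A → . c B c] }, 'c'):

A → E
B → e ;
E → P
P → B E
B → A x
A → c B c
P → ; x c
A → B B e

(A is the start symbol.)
GOTO(I, 'c') = CLOSURE({ [A → αX.β] : [A → α.Xβ] ∈ I, X = 'c' })

Items with dot before 'c', with the dot advanced:
  [A → . c B c] → [A → c . B c]
Closure of the advanced items:
  [A → c . B c] has the dot before B: add [B → . e ;], [B → . A x]
  [B → . A x] has the dot before A: add [A → . E], [A → . c B c], [A → . B B e]
  [A → . E] has the dot before E: add [E → . P]
  [E → . P] has the dot before P: add [P → . B E], [P → . ; x c]

GOTO = { [A → . B B e], [A → . E], [A → . c B c], [A → c . B c], [B → . A x], [B → . e ;], [E → . P], [P → . ; x c], [P → . B E] }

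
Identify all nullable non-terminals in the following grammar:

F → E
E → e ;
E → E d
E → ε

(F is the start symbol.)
{ 'E', 'F' }

ε-productions: E → ε
So E is immediately nullable.
F → E: every symbol on the right is nullable, so F is nullable too.
Every non-terminal is now nullable.
Nullable = { 'E', 'F' }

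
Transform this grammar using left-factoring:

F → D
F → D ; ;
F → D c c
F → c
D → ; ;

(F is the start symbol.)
Left-factoring transforms A → αβ₁ | αβ₂ into A → αA' and A' → β₁ | β₂
(α is the longest common prefix among the alternatives). Repeat until
no nonterminal has two alternatives with a common prefix.

Round 1: F has alternatives sharing prefix 'D'. Introduce F': F → D F'
  Add: F' → ε
  Add: F' → ; ;
  Add: F' → c c

No remaining common prefixes — done.

Resulting grammar:
F → D F'
F' → ε
F' → ; ;
F' → c c
F → c
D → ; ;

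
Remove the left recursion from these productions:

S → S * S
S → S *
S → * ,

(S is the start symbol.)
S → * , S'
S' → * S S'
S' → * S'
S' → ε

S is directly left-recursive. The standard transformation for
  A → A α₁ | ... | A α_m | β₁ | ... | β_n
is
  A  → β₁ A' | ... | β_n A'
  A' → α₁ A' | ... | α_m A' | ε

S → * , becomes S → * , S'
S → S * S becomes S' → * S S'
S → S * becomes S' → * S'
Add S' → ε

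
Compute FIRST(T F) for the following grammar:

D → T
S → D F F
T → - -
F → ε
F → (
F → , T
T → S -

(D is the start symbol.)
{ '-' }

FIRST sets of the non-terminals involved (from the grammar, by fixed-point iteration):
  FIRST(T) = { '-' }

To compute FIRST(T F), process the symbols left to right:
Symbol T is a non-terminal. Add FIRST(T) \ {ε} = { '-' }
T is not nullable (ε ∉ FIRST(T)), so stop here.
FIRST(T F) = { '-' }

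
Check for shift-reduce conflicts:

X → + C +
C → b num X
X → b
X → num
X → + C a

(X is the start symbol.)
No shift-reduce conflicts

A shift-reduce conflict occurs when an LR(0) state has both:
  - a complete (reduce) item [A → α .] (dot at the end), and
  - a shift item [B → β . c γ] (dot before a terminal).

Augment with X' → X and build the canonical LR(0) collection (I0 = CLOSURE({[X' → . X]}), then GOTO on every symbol after a dot until no new states appear). It has 11 states:
  I0: { [X → . + C +], [X → . + C a], [X → . b], [X → . num], [X' → . X] }  — shift
  I1: { [C → . b num X], [X → + . C +], [X → + . C a] }  — shift
  I2: { [X' → X .] }  — accept
  I3: { [X → b .] }  — reduce
  I4: { [X → num .] }  — reduce
  I5: { [X → + C . +], [X → + C . a] }  — shift
  I6: { [C → b . num X] }  — shift
  I7: { [C → b num . X], [X → . + C +], [X → . + C a], [X → . b], [X → . num] }  — shift
  I8: { [C → b num X .] }  — reduce
  I9: { [X → + C + .] }  — reduce
  I10: { [X → + C a .] }  — reduce

No state contains both a complete item and a shift item.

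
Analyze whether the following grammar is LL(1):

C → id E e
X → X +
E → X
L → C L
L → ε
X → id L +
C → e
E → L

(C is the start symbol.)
No. Predict set conflict for X: { 'id' }

A grammar is LL(1) if for each non-terminal N with multiple productions, the predict sets of those productions are pairwise disjoint, where PREDICT(N → α) = (FIRST(α) \ {ε}) ∪ (FOLLOW(N) if α ⇒* ε).

Relevant sets:
  FIRST(X) = { 'id' }
  FIRST(L) = { 'e', 'id', ε }
  FIRST(C) = { 'e', 'id' }
  FOLLOW(E) = { 'e' }
  FOLLOW(L) = { '+', 'e' }

For C:
  PREDICT(C → id E e) = { 'id' }
  PREDICT(C → e) = { 'e' }
For X:
  PREDICT(X → X '+') = { 'id' }
  PREDICT(X → id L '+') = { 'id' }
For E:
  PREDICT(E → X) = { 'id' }
  PREDICT(E → L) = { 'e', 'id' }
For L:
  PREDICT(L → C L) = { 'e', 'id' }
  PREDICT(L → ε) = { '+', 'e' }

Conflict found: Predict set conflict for X: { 'id' }
The grammar is NOT LL(1).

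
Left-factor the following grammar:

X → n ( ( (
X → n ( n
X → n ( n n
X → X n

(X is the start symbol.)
X → n ( X'
X' → ( (
X' → n X''
X'' → ε
X'' → n
X → X n

Left-factoring transforms A → αβ₁ | αβ₂ into A → αA' and A' → β₁ | β₂
(α is the longest common prefix among the alternatives). Repeat until
no nonterminal has two alternatives with a common prefix.

Round 1: X has alternatives sharing prefix 'n ('. Introduce X': X → n ( X'
  Add: X' → ( (
  Add: X' → n
  Add: X' → n n

Round 2: X' has alternatives sharing prefix 'n'. Introduce X'': X' → n X''
  Add: X'' → ε
  Add: X'' → n

No remaining common prefixes — done.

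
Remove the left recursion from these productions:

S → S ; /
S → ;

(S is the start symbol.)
S is directly left-recursive. The standard transformation for
  A → A α₁ | ... | A α_m | β₁ | ... | β_n
is
  A  → β₁ A' | ... | β_n A'
  A' → α₁ A' | ... | α_m A' | ε

S → ; becomes S → ; S'
S → S ; / becomes S' → ; / S'
Add S' → ε

Resulting grammar:
S → ; S'
S' → ; / S'
S' → ε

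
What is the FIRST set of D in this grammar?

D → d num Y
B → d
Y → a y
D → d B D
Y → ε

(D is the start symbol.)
{ 'd' }

To compute FIRST(D), examine every production with D on the left-hand side, reading each right-hand side left to right until a non-nullable symbol is reached.

From D → d num Y:
  - d is a terminal: add 'd' and stop
From D → d B D:
  - d is a terminal: add 'd' and stop

Collecting: FIRST(D) = { 'd' }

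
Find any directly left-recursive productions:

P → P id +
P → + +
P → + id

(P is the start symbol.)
Yes, P is left-recursive

Direct left recursion occurs when N → N α for some non-terminal N (the right-hand side begins with the left-hand side itself).

P → P id +: LEFT RECURSIVE (starts with P)
P → + +: starts with '+'
P → + id: starts with '+'

The grammar has direct left recursion on: P.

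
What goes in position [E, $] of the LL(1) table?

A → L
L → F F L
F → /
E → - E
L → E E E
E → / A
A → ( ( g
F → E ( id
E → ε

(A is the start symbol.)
To find M[E, $], we find productions for E where $ is in the predict set (PREDICT(N → α) = (FIRST(α) \ {ε}) ∪ (FOLLOW(N) if α ⇒* ε)).

Relevant sets:
  FOLLOW(E) = { $, '(', '-', '/' }

E → - E: PREDICT = { '-' }
E → / A: PREDICT = { '/' }
E → ε: PREDICT = { $, '(', '-', '/' }
  $ is in predict set, so this production goes in M[E, $]

M[E, $] = E → ε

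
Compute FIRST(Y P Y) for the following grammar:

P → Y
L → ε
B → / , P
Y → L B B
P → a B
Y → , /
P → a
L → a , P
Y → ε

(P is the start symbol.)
{ ',', '/', 'a', ε }

FIRST sets of the non-terminals involved (from the grammar, by fixed-point iteration):
  FIRST(Y) = { ',', '/', 'a', ε }
  FIRST(P) = { ',', '/', 'a', ε }

To compute FIRST(Y P Y), process the symbols left to right:
Symbol Y is a non-terminal. Add FIRST(Y) \ {ε} = { ',', '/', 'a' }
Y is nullable (ε ∈ FIRST(Y)), continue to the next symbol.
Symbol P is a non-terminal. Add FIRST(P) \ {ε} = { ',', '/', 'a' }
P is nullable (ε ∈ FIRST(P)), continue to the next symbol.
Symbol Y is a non-terminal. Add FIRST(Y) \ {ε} = { ',', '/', 'a' }
Y is nullable (ε ∈ FIRST(Y)), continue to the next symbol.
All symbols are nullable, so ε is in the result.
FIRST(Y P Y) = { ',', '/', 'a', ε }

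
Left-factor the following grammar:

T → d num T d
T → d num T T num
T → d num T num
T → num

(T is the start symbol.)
T → d num T T'
T' → d
T' → T num
T' → num
T → num

Left-factoring transforms A → αβ₁ | αβ₂ into A → αA' and A' → β₁ | β₂
(α is the longest common prefix among the alternatives). Repeat until
no nonterminal has two alternatives with a common prefix.

Round 1: T has alternatives sharing prefix 'd num T'. Introduce T': T → d num T T'
  Add: T' → d
  Add: T' → T num
  Add: T' → num

No remaining common prefixes — done.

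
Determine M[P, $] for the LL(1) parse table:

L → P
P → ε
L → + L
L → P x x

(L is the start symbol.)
P → ε

To find M[P, $], we find productions for P where $ is in the predict set (PREDICT(N → α) = (FIRST(α) \ {ε}) ∪ (FOLLOW(N) if α ⇒* ε)).

Relevant sets:
  FOLLOW(P) = { $, 'x' }

P → ε: PREDICT = { $, 'x' }
  $ is in predict set, so this production goes in M[P, $]

M[P, $] = P → ε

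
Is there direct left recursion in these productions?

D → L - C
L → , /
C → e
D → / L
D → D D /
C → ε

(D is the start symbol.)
Direct left recursion occurs when N → N α for some non-terminal N (the right-hand side begins with the left-hand side itself).

D → L - C: starts with L
L → , /: starts with ','
C → e: starts with e
D → / L: starts with '/'
D → D D /: LEFT RECURSIVE (starts with D)
C → ε: starts with ε

The grammar has direct left recursion on: D.

Answer: Yes, D is left-recursive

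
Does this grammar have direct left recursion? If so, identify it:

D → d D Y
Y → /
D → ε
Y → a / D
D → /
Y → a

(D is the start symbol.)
No direct left recursion

Direct left recursion occurs when N → N α for some non-terminal N (the right-hand side begins with the left-hand side itself).

D → d D Y: starts with d
Y → /: starts with '/'
D → ε: starts with ε
Y → a / D: starts with a
D → /: starts with '/'
Y → a: starts with a

No direct left recursion found.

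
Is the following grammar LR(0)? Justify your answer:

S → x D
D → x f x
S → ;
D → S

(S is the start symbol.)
Yes, the grammar is LR(0)

A grammar is LR(0) if no state in the canonical LR(0) collection has:
  - both a shift item (dot before a terminal) and a complete item (shift-reduce conflict), or
  - two or more complete items (reduce-reduce conflict; the accept item [S' → S .] counts as a complete item here).

Augment with S' → S and build the canonical LR(0) collection (I0 = CLOSURE({[S' → . S]}), then GOTO on every symbol after a dot until no new states appear). It has 9 states:
  I0: { [S → . ;], [S → . x D], [S' → . S] }  — shift
  I1: { [S → ; .] }  — reduce
  I2: { [S' → S .] }  — accept
  I3: { [D → . S], [D → . x f x], [S → . ;], [S → . x D], [S → x . D] }  — shift
  I4: { [S → x D .] }  — reduce
  I5: { [D → S .] }  — reduce
  I6: { [D → . S], [D → . x f x], [D → x . f x], [S → . ;], [S → . x D], [S → x . D] }  — shift
  I7: { [D → x f . x] }  — shift
  I8: { [D → x f x .] }  — reduce

Every state is either a pure shift/goto state or contains exactly one complete item and nothing to shift — no conflicts. The grammar is LR(0).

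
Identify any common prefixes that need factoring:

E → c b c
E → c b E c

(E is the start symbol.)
Yes, E has productions with common prefix 'c b'

Left-factoring is needed when two productions for the same non-terminal
share a common prefix on the right-hand side.

Productions for E:
  E → c b c
  E → c b E c

Found common prefix 'c b' in productions for E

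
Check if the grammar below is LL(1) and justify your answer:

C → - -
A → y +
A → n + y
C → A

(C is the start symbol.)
Yes, the grammar is LL(1).

A grammar is LL(1) if for each non-terminal N with multiple productions, the predict sets of those productions are pairwise disjoint, where PREDICT(N → α) = (FIRST(α) \ {ε}) ∪ (FOLLOW(N) if α ⇒* ε).

Relevant sets:
  FIRST(A) = { 'n', 'y' }

For C:
  PREDICT(C → '-' '-') = { '-' }
  PREDICT(C → A) = { 'n', 'y' }
For A:
  PREDICT(A → y '+') = { 'y' }
  PREDICT(A → n '+' y) = { 'n' }

All predict sets are disjoint. The grammar IS LL(1).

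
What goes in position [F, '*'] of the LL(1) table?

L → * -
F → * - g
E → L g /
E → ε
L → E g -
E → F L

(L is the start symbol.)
To find M[F, '*'], we find productions for F where '*' is in the predict set (PREDICT(N → α) = (FIRST(α) \ {ε}) ∪ (FOLLOW(N) if α ⇒* ε)).

F → * - g: PREDICT = { '*' }
  '*' is in predict set, so this production goes in M[F, '*']

M[F, '*'] = F → * - g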